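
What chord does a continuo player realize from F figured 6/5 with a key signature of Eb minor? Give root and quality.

The figures 6/5 indicate a seventh chord in first inversion.
In first inversion the root lies a sixth above the bass: a sixth above F in Eb minor is Db.
The chord tones are F, Ab, Cb, Db, giving Db dominant seventh.

Db dominant seventh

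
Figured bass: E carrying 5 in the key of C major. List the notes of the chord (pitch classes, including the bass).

The written figures 5 are shorthand for 5/3: the 3 is implied.
A third above E in this key is G.
A fifth above E in this key is B.
Together with the bass E, this spells E minor in root position.

E, G, B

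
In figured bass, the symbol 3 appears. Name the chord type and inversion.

3 is shorthand for 5/3.
Intervals of 5/3 above the bass form a triad; the bass is the root, so this is root position.

triad, root position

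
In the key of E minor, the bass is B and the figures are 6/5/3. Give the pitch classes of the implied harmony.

A third above B in this key is D.
A fifth above B in this key is F#.
A sixth above B in this key is G.
Together with the bass B, this spells G major seventh in first inversion.

B, D, F#, G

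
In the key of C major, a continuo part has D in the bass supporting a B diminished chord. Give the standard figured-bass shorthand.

D is the third of B diminished, so the chord is in first inversion.
A triad in first inversion is figured 6/3, conventionally abbreviated 6.

6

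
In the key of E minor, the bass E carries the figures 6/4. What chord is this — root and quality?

The figures 6/4 indicate a triad in second inversion.
In second inversion the root lies a fourth above the bass: a fourth above E in E minor is A.
The chord tones are E, A, C, giving A minor.

A minor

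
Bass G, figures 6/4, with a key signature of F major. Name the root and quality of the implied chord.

C major

The figures 6/4 indicate a triad in second inversion.
In second inversion the root lies a fourth above the bass: a fourth above G in F major is C.
The chord tones are G, C, E, giving C major.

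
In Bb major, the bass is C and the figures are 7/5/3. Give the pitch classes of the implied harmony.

C, Eb, G, Bb

A third above C in this key is Eb.
A fifth above C in this key is G.
A seventh above C in this key is Bb.
Together with the bass C, this spells C minor seventh in root position.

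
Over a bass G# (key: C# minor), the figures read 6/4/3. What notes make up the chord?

G#, B, C#, E

A third above G# in this key is B.
A fourth above G# in this key is C#.
A sixth above G# in this key is E.
Together with the bass G#, this spells C# minor seventh in second inversion.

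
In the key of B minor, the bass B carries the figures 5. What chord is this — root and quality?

B minor

The figures 5 indicate a triad in root position.
In root position the bass is the root, so the root is B.
The chord tones are B, D, F#, giving B minor.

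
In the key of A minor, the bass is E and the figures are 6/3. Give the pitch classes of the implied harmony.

A third above E in this key is G.
A sixth above E in this key is C.
Together with the bass E, this spells C major in first inversion.

E, G, C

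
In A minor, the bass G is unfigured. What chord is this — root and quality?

An unfigured bass indicates a triad in root position.
In root position the bass is the root, so the root is G.
The chord tones are G, B, D, giving G major.

G major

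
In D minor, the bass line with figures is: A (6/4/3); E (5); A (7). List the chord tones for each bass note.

A (6/4/3): A, C, D, F.
E (5/3): E, G, Bb.
A (7/5/3): A, C, E, G.

A, C, D, F | E, G, Bb | A, C, E, G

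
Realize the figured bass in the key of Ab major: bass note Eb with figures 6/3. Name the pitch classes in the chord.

Eb, G, C

A third above Eb in this key is G.
A sixth above Eb in this key is C.
Together with the bass Eb, this spells C minor in first inversion.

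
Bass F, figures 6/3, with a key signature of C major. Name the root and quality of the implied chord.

The figures 6/3 indicate a triad in first inversion.
In first inversion the root lies a sixth above the bass: a sixth above F in C major is D.
The chord tones are F, A, D, giving D minor.

D minor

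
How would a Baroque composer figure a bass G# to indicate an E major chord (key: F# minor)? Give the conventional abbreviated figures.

6

G# is the third of E major, so the chord is in first inversion.
A triad in first inversion is figured 6/3, conventionally abbreviated 6.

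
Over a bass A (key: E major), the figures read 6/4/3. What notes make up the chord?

A third above A in this key is C#.
A fourth above A in this key is D#.
A sixth above A in this key is F#.
Together with the bass A, this spells D# half-diminished seventh in second inversion.

A, C#, D#, F#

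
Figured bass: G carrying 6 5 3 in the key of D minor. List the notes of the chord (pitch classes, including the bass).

A third above G in this key is Bb.
A fifth above G in this key is D.
A sixth above G in this key is E.
Together with the bass G, this spells E half-diminished seventh in first inversion.

G, Bb, D, E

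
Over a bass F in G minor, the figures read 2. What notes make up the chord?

F, G, Bb, D

The written figures 2 are shorthand for 6/4/2: the 6/4 are implied.
A second above F in this key is G.
A fourth above F in this key is Bb.
A sixth above F in this key is D.
Together with the bass F, this spells G minor seventh in third inversion.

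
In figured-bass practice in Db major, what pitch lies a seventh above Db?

C

Counting 6 letter steps above Db lands on C; in Db major, that letter is C.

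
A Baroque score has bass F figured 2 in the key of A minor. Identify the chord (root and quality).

G dominant seventh

The figures 2 indicate a seventh chord in third inversion.
In third inversion the root lies a second above the bass: a second above F in A minor is G.
The chord tones are F, G, B, D, giving G dominant seventh.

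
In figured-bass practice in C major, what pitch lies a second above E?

F

Counting 1 letter step above E lands on F; in C major, that letter is F.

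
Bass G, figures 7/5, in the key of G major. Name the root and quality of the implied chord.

G major seventh

The figures 7/5 indicate a seventh chord in root position.
In root position the bass is the root, so the root is G.
The chord tones are G, B, D, F#, giving G major seventh.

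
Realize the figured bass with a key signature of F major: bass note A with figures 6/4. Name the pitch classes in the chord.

A, D, F

A fourth above A in this key is D.
A sixth above A in this key is F.
Together with the bass A, this spells D minor in second inversion.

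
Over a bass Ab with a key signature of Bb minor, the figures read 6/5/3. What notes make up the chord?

A third above Ab in this key is C.
A fifth above Ab in this key is Eb.
A sixth above Ab in this key is F.
Together with the bass Ab, this spells F minor seventh in first inversion.

Ab, C, Eb, F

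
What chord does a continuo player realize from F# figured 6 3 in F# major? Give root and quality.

D# minor

The figures 6 3 indicate a triad in first inversion.
In first inversion the root lies a sixth above the bass: a sixth above F# in F# major is D#.
The chord tones are F#, A#, D#, giving D# minor.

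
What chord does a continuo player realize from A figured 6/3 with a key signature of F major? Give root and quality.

The figures 6/3 indicate a triad in first inversion.
In first inversion the root lies a sixth above the bass: a sixth above A in F major is F.
The chord tones are A, C, F, giving F major.

F major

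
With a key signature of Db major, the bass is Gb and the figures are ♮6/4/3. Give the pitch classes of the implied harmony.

Gb, Bb, C, E

A third above Gb in this key is Bb.
A fourth above Gb in this key is C.
A sixth above Gb in this key is Eb, made natural (E) by the ♮ figure.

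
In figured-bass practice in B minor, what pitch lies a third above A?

C#

Counting 2 letter steps above A lands on C; in B minor, that letter is C#.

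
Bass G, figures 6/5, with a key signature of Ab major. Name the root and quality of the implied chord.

The figures 6/5 indicate a seventh chord in first inversion.
In first inversion the root lies a sixth above the bass: a sixth above G in Ab major is Eb.
The chord tones are G, Bb, Db, Eb, giving Eb dominant seventh.

Eb dominant seventh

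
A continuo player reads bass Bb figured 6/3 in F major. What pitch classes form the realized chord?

A third above Bb in this key is D.
A sixth above Bb in this key is G.
Together with the bass Bb, this spells G minor in first inversion.

Bb, D, G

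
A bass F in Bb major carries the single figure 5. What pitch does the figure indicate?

Counting 4 letter steps above F lands on C; in Bb major, that letter is C.

C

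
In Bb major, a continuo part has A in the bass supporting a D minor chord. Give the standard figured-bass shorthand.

6/4

A is the fifth of D minor, so the chord is in second inversion.
A triad in second inversion is figured 6/4, conventionally abbreviated 6/4.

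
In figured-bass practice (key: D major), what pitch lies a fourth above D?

Counting 3 letter steps above D lands on G; in D major, that letter is G.

G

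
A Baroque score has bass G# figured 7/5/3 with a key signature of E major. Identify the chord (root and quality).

The figures 7/5/3 indicate a seventh chord in root position.
In root position the bass is the root, so the root is G#.
The chord tones are G#, B, D#, F#, giving G# minor seventh.

G# minor seventh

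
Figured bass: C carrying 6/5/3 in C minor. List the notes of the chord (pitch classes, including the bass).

C, Eb, G, Ab

A third above C in this key is Eb.
A fifth above C in this key is G.
A sixth above C in this key is Ab.
Together with the bass C, this spells Ab major seventh in first inversion.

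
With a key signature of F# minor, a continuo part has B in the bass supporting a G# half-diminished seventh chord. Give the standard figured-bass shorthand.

B is the third of G# half-diminished seventh, so the chord is in first inversion.
A seventh chord in first inversion is figured 6/5/3, conventionally abbreviated 6/5.

6/5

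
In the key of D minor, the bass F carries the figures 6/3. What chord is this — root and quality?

D minor

The figures 6/3 indicate a triad in first inversion.
In first inversion the root lies a sixth above the bass: a sixth above F in D minor is D.
The chord tones are F, A, D, giving D minor.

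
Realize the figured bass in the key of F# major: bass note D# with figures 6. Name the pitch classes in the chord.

D#, F#, B

The written figures 6 are shorthand for 6/3: the 3 is implied.
A third above D# in this key is F#.
A sixth above D# in this key is B.
Together with the bass D#, this spells B major in first inversion.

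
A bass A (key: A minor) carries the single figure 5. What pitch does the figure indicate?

E

Counting 4 letter steps above A lands on E; in A minor, that letter is E.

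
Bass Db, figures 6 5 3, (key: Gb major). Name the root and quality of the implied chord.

The figures 6 5 3 indicate a seventh chord in first inversion.
In first inversion the root lies a sixth above the bass: a sixth above Db in Gb major is Bb.
The chord tones are Db, F, Ab, Bb, giving Bb minor seventh.

Bb minor seventh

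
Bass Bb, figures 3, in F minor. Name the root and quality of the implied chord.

The figures 3 indicate a triad in root position.
In root position the bass is the root, so the root is Bb.
The chord tones are Bb, Db, F, giving Bb minor.

Bb minor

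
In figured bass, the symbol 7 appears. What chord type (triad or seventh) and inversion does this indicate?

7 is shorthand for 7/5/3.
Intervals of 7/5/3 above the bass form a seventh chord; the bass is the root, so this is root position.

seventh chord, root position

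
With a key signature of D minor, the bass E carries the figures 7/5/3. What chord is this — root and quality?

E half-diminished seventh

The figures 7/5/3 indicate a seventh chord in root position.
In root position the bass is the root, so the root is E.
The chord tones are E, G, Bb, D, giving E half-diminished seventh.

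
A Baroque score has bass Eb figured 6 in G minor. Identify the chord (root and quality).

The figures 6 indicate a triad in first inversion.
In first inversion the root lies a sixth above the bass: a sixth above Eb in G minor is C.
The chord tones are Eb, G, C, giving C minor.

C minor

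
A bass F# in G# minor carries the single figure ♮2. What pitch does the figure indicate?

Counting 1 letter step above F# lands on G; in G# minor, that letter is G#.
The ♮2 figure makes it natural, giving G.

G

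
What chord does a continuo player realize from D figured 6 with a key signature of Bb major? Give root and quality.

The figures 6 indicate a triad in first inversion.
In first inversion the root lies a sixth above the bass: a sixth above D in Bb major is Bb.
The chord tones are D, F, Bb, giving Bb major.

Bb major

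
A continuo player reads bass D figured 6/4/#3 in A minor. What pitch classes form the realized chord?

A third above D in this key is F, raised to F# by the sharp.
A fourth above D in this key is G.
A sixth above D in this key is B.
Together with the bass D, this spells G major seventh in second inversion.

D, F#, G, B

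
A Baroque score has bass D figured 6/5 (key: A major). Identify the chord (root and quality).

B minor seventh

The figures 6/5 indicate a seventh chord in first inversion.
In first inversion the root lies a sixth above the bass: a sixth above D in A major is B.
The chord tones are D, F#, A, B, giving B minor seventh.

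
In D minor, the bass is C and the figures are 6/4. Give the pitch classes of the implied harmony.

A fourth above C in this key is F.
A sixth above C in this key is A.
Together with the bass C, this spells F major in second inversion.

C, F, A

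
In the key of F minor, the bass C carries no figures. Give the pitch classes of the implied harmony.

An unfigured bass implies 5/3.
A third above C in this key is Eb.
A fifth above C in this key is G.
Together with the bass C, this spells C minor in root position.

C, Eb, G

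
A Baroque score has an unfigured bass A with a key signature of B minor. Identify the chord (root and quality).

A major

An unfigured bass indicates a triad in root position.
In root position the bass is the root, so the root is A.
The chord tones are A, C#, E, giving A major.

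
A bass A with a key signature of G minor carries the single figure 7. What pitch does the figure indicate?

Counting 6 letter steps above A lands on G; in G minor, that letter is G.

G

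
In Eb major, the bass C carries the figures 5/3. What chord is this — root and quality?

The figures 5/3 indicate a triad in root position.
In root position the bass is the root, so the root is C.
The chord tones are C, Eb, G, giving C minor.

C minor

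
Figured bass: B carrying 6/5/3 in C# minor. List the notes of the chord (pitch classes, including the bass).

A third above B in this key is D#.
A fifth above B in this key is F#.
A sixth above B in this key is G#.
Together with the bass B, this spells G# minor seventh in first inversion.

B, D#, F#, G#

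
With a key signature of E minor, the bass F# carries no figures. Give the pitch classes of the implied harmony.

F#, A, C

An unfigured bass implies 5/3.
A third above F# in this key is A.
A fifth above F# in this key is C.
Together with the bass F#, this spells F# diminished in root position.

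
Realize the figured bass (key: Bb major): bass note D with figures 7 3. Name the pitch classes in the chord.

D, F, A, C

The written figures 7 3 are shorthand for 7/5/3: the 5 is implied.
A third above D in this key is F.
A fifth above D in this key is A.
A seventh above D in this key is C.
Together with the bass D, this spells D minor seventh in root position.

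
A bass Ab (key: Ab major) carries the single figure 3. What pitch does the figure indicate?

Counting 2 letter steps above Ab lands on C; in Ab major, that letter is C.

C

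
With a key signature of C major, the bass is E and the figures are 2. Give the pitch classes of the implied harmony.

E, F, A, C

The written figures 2 are shorthand for 6/4/2: the 6/4 are implied.
A second above E in this key is F.
A fourth above E in this key is A.
A sixth above E in this key is C.
Together with the bass E, this spells F major seventh in third inversion.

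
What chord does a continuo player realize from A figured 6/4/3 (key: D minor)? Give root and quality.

The figures 6/4/3 indicate a seventh chord in second inversion.
In second inversion the root lies a fourth above the bass: a fourth above A in D minor is D.
The chord tones are A, C, D, F, giving D minor seventh.

D minor seventh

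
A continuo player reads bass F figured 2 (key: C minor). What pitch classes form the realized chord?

The written figures 2 are shorthand for 6/4/2: the 6/4 are implied.
A second above F in this key is G.
A fourth above F in this key is Bb.
A sixth above F in this key is D.
Together with the bass F, this spells G minor seventh in third inversion.

F, G, Bb, D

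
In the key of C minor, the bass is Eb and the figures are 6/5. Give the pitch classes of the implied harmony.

Eb, G, Bb, C

The written figures 6/5 are shorthand for 6/5/3: the 3 is implied.
A third above Eb in this key is G.
A fifth above Eb in this key is Bb.
A sixth above Eb in this key is C.
Together with the bass Eb, this spells C minor seventh in first inversion.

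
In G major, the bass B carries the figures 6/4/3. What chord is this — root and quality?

E minor seventh

The figures 6/4/3 indicate a seventh chord in second inversion.
In second inversion the root lies a fourth above the bass: a fourth above B in G major is E.
The chord tones are B, D, E, G, giving E minor seventh.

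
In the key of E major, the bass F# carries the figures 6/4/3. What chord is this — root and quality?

The figures 6/4/3 indicate a seventh chord in second inversion.
In second inversion the root lies a fourth above the bass: a fourth above F# in E major is B.
The chord tones are F#, A, B, D#, giving B dominant seventh.

B dominant seventh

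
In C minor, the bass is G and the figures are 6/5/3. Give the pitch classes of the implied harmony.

G, Bb, D, Eb

A third above G in this key is Bb.
A fifth above G in this key is D.
A sixth above G in this key is Eb.
Together with the bass G, this spells Eb major seventh in first inversion.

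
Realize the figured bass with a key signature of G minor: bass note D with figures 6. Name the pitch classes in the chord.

The written figures 6 are shorthand for 6/3: the 3 is implied.
A third above D in this key is F.
A sixth above D in this key is Bb.
Together with the bass D, this spells Bb major in first inversion.

D, F, Bb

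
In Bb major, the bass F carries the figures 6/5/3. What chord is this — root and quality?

The figures 6/5/3 indicate a seventh chord in first inversion.
In first inversion the root lies a sixth above the bass: a sixth above F in Bb major is D.
The chord tones are F, A, C, D, giving D minor seventh.

D minor seventh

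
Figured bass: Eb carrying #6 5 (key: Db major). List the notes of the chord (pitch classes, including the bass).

Eb, Gb, Bb, C#

The written figures #6 5 are shorthand for 6/5/3: the 3 is implied.
A third above Eb in this key is Gb.
A fifth above Eb in this key is Bb.
A sixth above Eb in this key is C, raised to C# by the sharp.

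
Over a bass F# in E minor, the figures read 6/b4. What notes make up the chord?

A fourth above F# in this key is B, lowered to Bb by the flat.
A sixth above F# in this key is D.
Together with the bass F#, this spells Bb augmented in second inversion.

F#, Bb, D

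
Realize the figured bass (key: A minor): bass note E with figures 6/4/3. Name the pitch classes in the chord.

E, G, A, C

A third above E in this key is G.
A fourth above E in this key is A.
A sixth above E in this key is C.
Together with the bass E, this spells A minor seventh in second inversion.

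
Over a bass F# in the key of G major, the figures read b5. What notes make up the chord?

The written figures b5 are shorthand for 5/3: the 3 is implied.
A third above F# in this key is A.
A fifth above F# in this key is C, lowered to Cb by the flat.

F#, A, Cb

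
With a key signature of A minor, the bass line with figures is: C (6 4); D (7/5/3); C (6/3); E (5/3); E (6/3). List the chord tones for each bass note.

C, F, A | D, F, A, C | C, E, A | E, G, B | E, G, C

C (6/4): C, F, A.
D (7/5/3): D, F, A, C.
C (6/3): C, E, A.
E (5/3): E, G, B.
E (6/3): E, G, C.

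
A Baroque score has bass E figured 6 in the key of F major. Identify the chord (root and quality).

The figures 6 indicate a triad in first inversion.
In first inversion the root lies a sixth above the bass: a sixth above E in F major is C.
The chord tones are E, G, C, giving C major.

C major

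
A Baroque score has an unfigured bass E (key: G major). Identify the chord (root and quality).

E minor

An unfigured bass indicates a triad in root position.
In root position the bass is the root, so the root is E.
The chord tones are E, G, B, giving E minor.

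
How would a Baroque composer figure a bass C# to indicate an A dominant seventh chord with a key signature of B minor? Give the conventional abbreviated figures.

6/5

C# is the third of A dominant seventh, so the chord is in first inversion.
A seventh chord in first inversion is figured 6/5/3, conventionally abbreviated 6/5.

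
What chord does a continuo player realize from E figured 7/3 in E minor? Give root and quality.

E minor seventh

The figures 7/3 indicate a seventh chord in root position.
In root position the bass is the root, so the root is E.
The chord tones are E, G, B, D, giving E minor seventh.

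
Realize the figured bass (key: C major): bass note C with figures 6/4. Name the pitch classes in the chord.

C, F, A

A fourth above C in this key is F.
A sixth above C in this key is A.
Together with the bass C, this spells F major in second inversion.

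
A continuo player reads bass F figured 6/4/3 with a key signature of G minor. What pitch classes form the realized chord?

A third above F in this key is A.
A fourth above F in this key is Bb.
A sixth above F in this key is D.
Together with the bass F, this spells Bb major seventh in second inversion.

F, A, Bb, D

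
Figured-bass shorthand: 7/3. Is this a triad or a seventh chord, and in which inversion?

7/3 is shorthand for 7/5/3.
Intervals of 7/5/3 above the bass form a seventh chord; the bass is the root, so this is root position.

seventh chord, root position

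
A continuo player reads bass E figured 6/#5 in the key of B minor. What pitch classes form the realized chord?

E, G, B#, C#

The written figures 6/#5 are shorthand for 6/5/3: the 3 is implied.
A third above E in this key is G.
A fifth above E in this key is B, raised to B# by the sharp.
A sixth above E in this key is C#.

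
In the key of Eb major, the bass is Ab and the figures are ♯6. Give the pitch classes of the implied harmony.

The written figures ♯6 are shorthand for 6/3: the 3 is implied.
A third above Ab in this key is C.
A sixth above Ab in this key is F, raised to F# by the sharp.

Ab, C, F#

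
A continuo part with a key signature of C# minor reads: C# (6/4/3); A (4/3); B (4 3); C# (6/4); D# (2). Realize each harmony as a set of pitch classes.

C# (6/4/3): C#, E, F#, A.
A (6/4/3): A, C#, D#, F#.
B (6/4/3): B, D#, E, G#.
C# (6/4): C#, F#, A.
D# (6/4/2): D#, E, G#, B.

C#, E, F#, A | A, C#, D#, F# | B, D#, E, G# | C#, F#, A | D#, E, G#, B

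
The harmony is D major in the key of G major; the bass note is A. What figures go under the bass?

6/4

A is the fifth of D major, so the chord is in second inversion.
A triad in second inversion is figured 6/4, conventionally abbreviated 6/4.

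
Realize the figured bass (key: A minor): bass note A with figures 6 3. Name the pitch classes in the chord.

A, C, F

A third above A in this key is C.
A sixth above A in this key is F.
Together with the bass A, this spells F major in first inversion.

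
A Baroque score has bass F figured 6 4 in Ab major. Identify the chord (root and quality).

The figures 6 4 indicate a triad in second inversion.
In second inversion the root lies a fourth above the bass: a fourth above F in Ab major is Bb.
The chord tones are F, Bb, Db, giving Bb minor.

Bb minor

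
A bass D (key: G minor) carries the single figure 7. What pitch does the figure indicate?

Counting 6 letter steps above D lands on C; in G minor, that letter is C.

C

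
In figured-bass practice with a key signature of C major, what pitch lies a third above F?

Counting 2 letter steps above F lands on A; in C major, that letter is A.

A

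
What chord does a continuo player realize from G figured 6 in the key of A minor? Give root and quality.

The figures 6 indicate a triad in first inversion.
In first inversion the root lies a sixth above the bass: a sixth above G in A minor is E.
The chord tones are G, B, E, giving E minor.

E minor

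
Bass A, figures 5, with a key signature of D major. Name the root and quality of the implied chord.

The figures 5 indicate a triad in root position.
In root position the bass is the root, so the root is A.
The chord tones are A, C#, E, giving A major.

A major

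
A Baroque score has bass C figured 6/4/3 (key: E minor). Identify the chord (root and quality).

F# half-diminished seventh

The figures 6/4/3 indicate a seventh chord in second inversion.
In second inversion the root lies a fourth above the bass: a fourth above C in E minor is F#.
The chord tones are C, E, F#, A, giving F# half-diminished seventh.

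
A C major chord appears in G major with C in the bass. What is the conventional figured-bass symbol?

C is the root of C major, so the chord is in root position.
A triad in root position is figured 5/3, conventionally abbreviated (no figures — root-position triad).

no figures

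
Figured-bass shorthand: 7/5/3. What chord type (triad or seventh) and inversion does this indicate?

Intervals of 7/5/3 above the bass form a seventh chord; the bass is the root, so this is root position.

seventh chord, root position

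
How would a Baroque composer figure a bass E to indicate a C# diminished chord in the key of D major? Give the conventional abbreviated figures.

6

E is the third of C# diminished, so the chord is in first inversion.
A triad in first inversion is figured 6/3, conventionally abbreviated 6.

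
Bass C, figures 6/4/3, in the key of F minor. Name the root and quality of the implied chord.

F minor seventh

The figures 6/4/3 indicate a seventh chord in second inversion.
In second inversion the root lies a fourth above the bass: a fourth above C in F minor is F.
The chord tones are C, Eb, F, Ab, giving F minor seventh.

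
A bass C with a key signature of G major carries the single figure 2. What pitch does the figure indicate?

D

Counting 1 letter step above C lands on D; in G major, that letter is D.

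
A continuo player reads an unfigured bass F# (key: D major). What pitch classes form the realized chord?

An unfigured bass implies 5/3.
A third above F# in this key is A.
A fifth above F# in this key is C#.
Together with the bass F#, this spells F# minor in root position.

F#, A, C#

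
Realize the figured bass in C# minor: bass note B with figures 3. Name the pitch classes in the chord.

The written figures 3 are shorthand for 5/3: the 5 is implied.
A third above B in this key is D#.
A fifth above B in this key is F#.
Together with the bass B, this spells B major in root position.

B, D#, F#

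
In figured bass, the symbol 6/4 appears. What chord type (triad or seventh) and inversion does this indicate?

Intervals of 6/4 above the bass form a triad; the bass is the fifth, so this is second inversion.

triad, second inversion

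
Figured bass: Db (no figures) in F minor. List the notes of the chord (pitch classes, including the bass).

Db, F, Ab

An unfigured bass implies 5/3.
A third above Db in this key is F.
A fifth above Db in this key is Ab.
Together with the bass Db, this spells Db major in root position.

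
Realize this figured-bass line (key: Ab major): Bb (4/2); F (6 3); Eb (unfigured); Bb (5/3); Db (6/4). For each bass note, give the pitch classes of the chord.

Bb (6/4/2): Bb, C, Eb, G.
F (6/3): F, Ab, Db.
Eb (5/3): Eb, G, Bb.
Bb (5/3): Bb, Db, F.
Db (6/4): Db, G, Bb.

Bb, C, Eb, G | F, Ab, Db | Eb, G, Bb | Bb, Db, F | Db, G, Bb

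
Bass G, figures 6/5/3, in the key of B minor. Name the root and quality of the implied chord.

The figures 6/5/3 indicate a seventh chord in first inversion.
In first inversion the root lies a sixth above the bass: a sixth above G in B minor is E.
The chord tones are G, B, D, E, giving E minor seventh.

E minor seventh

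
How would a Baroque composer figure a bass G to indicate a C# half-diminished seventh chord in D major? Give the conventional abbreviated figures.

G is the fifth of C# half-diminished seventh, so the chord is in second inversion.
A seventh chord in second inversion is figured 6/4/3, conventionally abbreviated 4/3.

4/3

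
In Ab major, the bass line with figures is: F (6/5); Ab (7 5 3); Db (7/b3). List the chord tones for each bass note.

F, Ab, C, Db | Ab, C, Eb, G | Db, Fb, Ab, C

F (6/5/3): F, Ab, C, Db.
Ab (7/5/3): Ab, C, Eb, G.
Db (7/5/b3): Db, Fb, Ab, C.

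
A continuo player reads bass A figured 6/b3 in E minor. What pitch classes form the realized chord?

A third above A in this key is C, lowered to Cb by the flat.
A sixth above A in this key is F#.

A, Cb, F#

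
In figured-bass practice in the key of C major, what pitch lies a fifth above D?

A

Counting 4 letter steps above D lands on A; in C major, that letter is A.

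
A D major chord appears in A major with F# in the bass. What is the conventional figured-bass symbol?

6

F# is the third of D major, so the chord is in first inversion.
A triad in first inversion is figured 6/3, conventionally abbreviated 6.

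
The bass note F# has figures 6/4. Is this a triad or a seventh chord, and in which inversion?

triad, second inversion

Intervals of 6/4 above the bass form a triad; the bass is the fifth, so this is second inversion.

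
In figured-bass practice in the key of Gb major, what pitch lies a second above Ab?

Counting 1 letter step above Ab lands on B; in Gb major, that letter is Bb.

Bb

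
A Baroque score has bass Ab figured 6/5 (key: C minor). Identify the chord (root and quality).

F minor seventh

The figures 6/5 indicate a seventh chord in first inversion.
In first inversion the root lies a sixth above the bass: a sixth above Ab in C minor is F.
The chord tones are Ab, C, Eb, F, giving F minor seventh.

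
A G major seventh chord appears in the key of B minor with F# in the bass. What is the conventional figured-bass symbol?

4/2

F# is the seventh of G major seventh, so the chord is in third inversion.
A seventh chord in third inversion is figured 6/4/2, conventionally abbreviated 4/2.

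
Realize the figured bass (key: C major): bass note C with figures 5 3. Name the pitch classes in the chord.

C, E, G

A third above C in this key is E.
A fifth above C in this key is G.
Together with the bass C, this spells C major in root position.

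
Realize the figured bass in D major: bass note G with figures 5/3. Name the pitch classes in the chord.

A third above G in this key is B.
A fifth above G in this key is D.
Together with the bass G, this spells G major in root position.

G, B, D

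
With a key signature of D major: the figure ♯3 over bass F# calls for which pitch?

A#

Counting 2 letter steps above F# lands on A; in D major, that letter is A.
The #3 figure raises it a semitone, giving A#.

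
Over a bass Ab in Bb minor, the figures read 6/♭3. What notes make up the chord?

Ab, Cb, F

A third above Ab in this key is C, lowered to Cb by the flat.
A sixth above Ab in this key is F.
Together with the bass Ab, this spells F diminished in first inversion.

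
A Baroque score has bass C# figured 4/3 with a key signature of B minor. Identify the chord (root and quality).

F# minor seventh

The figures 4/3 indicate a seventh chord in second inversion.
In second inversion the root lies a fourth above the bass: a fourth above C# in B minor is F#.
The chord tones are C#, E, F#, A, giving F# minor seventh.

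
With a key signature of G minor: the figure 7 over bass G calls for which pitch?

Counting 6 letter steps above G lands on F; in G minor, that letter is F.

F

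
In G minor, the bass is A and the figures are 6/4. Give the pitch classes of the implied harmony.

A fourth above A in this key is D.
A sixth above A in this key is F.
Together with the bass A, this spells D minor in second inversion.

A, D, F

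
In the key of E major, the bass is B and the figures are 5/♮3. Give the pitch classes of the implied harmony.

A third above B in this key is D#, made natural (D) by the ♮ figure.
A fifth above B in this key is F#.
Together with the bass B, this spells B minor in root position.

B, D, F#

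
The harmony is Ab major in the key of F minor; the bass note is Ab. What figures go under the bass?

no figures

Ab is the root of Ab major, so the chord is in root position.
A triad in root position is figured 5/3, conventionally abbreviated (no figures — root-position triad).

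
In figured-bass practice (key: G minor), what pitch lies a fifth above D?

A

Counting 4 letter steps above D lands on A; in G minor, that letter is A.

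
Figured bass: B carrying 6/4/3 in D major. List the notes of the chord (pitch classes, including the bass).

B, D, E, G

A third above B in this key is D.
A fourth above B in this key is E.
A sixth above B in this key is G.
Together with the bass B, this spells E minor seventh in second inversion.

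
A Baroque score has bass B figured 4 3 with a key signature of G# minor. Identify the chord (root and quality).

E major seventh

The figures 4 3 indicate a seventh chord in second inversion.
In second inversion the root lies a fourth above the bass: a fourth above B in G# minor is E.
The chord tones are B, D#, E, G#, giving E major seventh.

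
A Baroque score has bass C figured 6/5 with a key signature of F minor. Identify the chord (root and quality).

The figures 6/5 indicate a seventh chord in first inversion.
In first inversion the root lies a sixth above the bass: a sixth above C in F minor is Ab.
The chord tones are C, Eb, G, Ab, giving Ab major seventh.

Ab major seventh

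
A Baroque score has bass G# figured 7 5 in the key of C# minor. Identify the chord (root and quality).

The figures 7 5 indicate a seventh chord in root position.
In root position the bass is the root, so the root is G#.
The chord tones are G#, B, D#, F#, giving G# minor seventh.

G# minor seventh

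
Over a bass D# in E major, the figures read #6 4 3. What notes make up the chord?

D#, F#, G#, B#

A third above D# in this key is F#.
A fourth above D# in this key is G#.
A sixth above D# in this key is B, raised to B# by the sharp.
Together with the bass D#, this spells G# dominant seventh in second inversion.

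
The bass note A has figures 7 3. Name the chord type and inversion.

seventh chord, root position

7 3 is shorthand for 7/5/3.
Intervals of 7/5/3 above the bass form a seventh chord; the bass is the root, so this is root position.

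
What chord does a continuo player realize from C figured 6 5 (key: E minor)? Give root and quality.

The figures 6 5 indicate a seventh chord in first inversion.
In first inversion the root lies a sixth above the bass: a sixth above C in E minor is A.
The chord tones are C, E, G, A, giving A minor seventh.

A minor seventh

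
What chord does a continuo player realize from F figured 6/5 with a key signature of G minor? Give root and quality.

D minor seventh

The figures 6/5 indicate a seventh chord in first inversion.
In first inversion the root lies a sixth above the bass: a sixth above F in G minor is D.
The chord tones are F, A, C, D, giving D minor seventh.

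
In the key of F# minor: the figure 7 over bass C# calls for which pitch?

B

Counting 6 letter steps above C# lands on B; in F# minor, that letter is B.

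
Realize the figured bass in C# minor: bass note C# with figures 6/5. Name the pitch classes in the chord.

C#, E, G#, A

The written figures 6/5 are shorthand for 6/5/3: the 3 is implied.
A third above C# in this key is E.
A fifth above C# in this key is G#.
A sixth above C# in this key is A.
Together with the bass C#, this spells A major seventh in first inversion.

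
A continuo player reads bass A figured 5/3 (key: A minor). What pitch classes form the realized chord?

A, C, E

A third above A in this key is C.
A fifth above A in this key is E.
Together with the bass A, this spells A minor in root position.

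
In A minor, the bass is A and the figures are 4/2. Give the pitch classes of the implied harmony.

A, B, D, F

The written figures 4/2 are shorthand for 6/4/2: the 6 is implied.
A second above A in this key is B.
A fourth above A in this key is D.
A sixth above A in this key is F.
Together with the bass A, this spells B half-diminished seventh in third inversion.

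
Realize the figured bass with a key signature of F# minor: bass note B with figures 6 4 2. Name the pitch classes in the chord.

A second above B in this key is C#.
A fourth above B in this key is E.
A sixth above B in this key is G#.
Together with the bass B, this spells C# minor seventh in third inversion.

B, C#, E, G#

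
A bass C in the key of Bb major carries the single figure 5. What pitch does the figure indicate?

Counting 4 letter steps above C lands on G; in Bb major, that letter is G.

G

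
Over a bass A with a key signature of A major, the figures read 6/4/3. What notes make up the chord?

A third above A in this key is C#.
A fourth above A in this key is D.
A sixth above A in this key is F#.
Together with the bass A, this spells D major seventh in second inversion.

A, C#, D, F#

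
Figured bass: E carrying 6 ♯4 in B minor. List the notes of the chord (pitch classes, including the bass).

A fourth above E in this key is A, raised to A# by the sharp.
A sixth above E in this key is C#.
Together with the bass E, this spells A# diminished in second inversion.

E, A#, C#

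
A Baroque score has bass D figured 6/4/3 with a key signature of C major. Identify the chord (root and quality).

The figures 6/4/3 indicate a seventh chord in second inversion.
In second inversion the root lies a fourth above the bass: a fourth above D in C major is G.
The chord tones are D, F, G, B, giving G dominant seventh.

G dominant seventh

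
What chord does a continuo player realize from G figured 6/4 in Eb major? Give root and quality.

The figures 6/4 indicate a triad in second inversion.
In second inversion the root lies a fourth above the bass: a fourth above G in Eb major is C.
The chord tones are G, C, Eb, giving C minor.

C minor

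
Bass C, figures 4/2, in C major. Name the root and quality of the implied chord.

D minor seventh

The figures 4/2 indicate a seventh chord in third inversion.
In third inversion the root lies a second above the bass: a second above C in C major is D.
The chord tones are C, D, F, A, giving D minor seventh.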